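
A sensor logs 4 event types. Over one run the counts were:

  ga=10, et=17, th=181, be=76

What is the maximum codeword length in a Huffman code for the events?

3

Merge the two lowest-weight nodes at each step:
combine ga(10), et(17) → 27
combine 27, be(76) → 103
combine 103, th(181) → 284
The first pair merged (ga, et) ends up deepest, at depth 3.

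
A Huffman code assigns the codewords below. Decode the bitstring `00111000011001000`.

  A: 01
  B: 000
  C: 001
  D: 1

Read left to right; each codeword is recognised as soon as it completes (prefix code):
  001→C | 1→D | 1→D | 000→B | 01→A | 1→D | 001→C | 000→B
Decoded message: CDDBADCB

CDDBADCB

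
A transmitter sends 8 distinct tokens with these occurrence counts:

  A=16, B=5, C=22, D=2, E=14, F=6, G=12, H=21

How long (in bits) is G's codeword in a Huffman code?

3

Repeatedly merge the two smallest:
merge D(2) and B(5): 7
merge F(6) and 7: 13
merge G(12) and 13: 25
merge E(14) and A(16): 30
merge H(21) and C(22): 43
merge 25 and 30: 55
merge 43 and 55: 98
G sits 3 levels below the root, so its codeword is 3 bits.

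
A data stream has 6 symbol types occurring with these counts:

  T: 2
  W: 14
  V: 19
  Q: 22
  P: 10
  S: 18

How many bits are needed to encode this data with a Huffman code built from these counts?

Build the Huffman tree bottom-up:
merge T(2) and P(10): 12
merge 12 and W(14): 26
merge S(18) and V(19): 37
merge Q(22) and 26: 48
merge 37 and 48: 85
Total encoded bits = sum of merged weights = 12 + 26 + 37 + 48 + 85 = 208.

208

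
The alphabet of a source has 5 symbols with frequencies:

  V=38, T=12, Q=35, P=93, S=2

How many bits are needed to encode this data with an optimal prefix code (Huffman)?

Merge the two smallest weights repeatedly:
S(2) + T(12) → 14
14 + Q(35) → 49
V(38) + 49 → 87
87 + P(93) → 180
The encoded length is the sum of every internal node's weight: 14 + 49 + 87 + 180 = 330 bits.

330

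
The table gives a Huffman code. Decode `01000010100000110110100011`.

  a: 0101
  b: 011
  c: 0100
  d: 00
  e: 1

cdecdbbcb

Read left to right; each codeword is recognised as soon as it completes (prefix code):
  0100→c | 00→d | 1→e | 0100→c | 00→d | 011→b | 011→b | 0100→c | 011→b
Decoded message: cdecdbbcb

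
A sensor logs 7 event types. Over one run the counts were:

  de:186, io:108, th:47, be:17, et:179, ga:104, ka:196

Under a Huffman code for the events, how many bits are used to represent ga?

Huffman merges, smallest pair first:
be(17) + th(47) → 64
64 + ga(104) → 168
io(108) + 168 → 276
et(179) + de(186) → 365
ka(196) + 276 → 472
365 + 472 → 837
ga sits 4 levels below the root, so its codeword is 4 bits.

4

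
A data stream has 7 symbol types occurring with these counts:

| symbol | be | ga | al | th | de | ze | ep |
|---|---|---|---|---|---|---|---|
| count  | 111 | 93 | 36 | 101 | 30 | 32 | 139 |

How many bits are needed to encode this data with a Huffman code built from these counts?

Build the Huffman tree bottom-up:
combine de(30), ze(32) → 62
combine al(36), 62 → 98
combine ga(93), 98 → 191
combine th(101), be(111) → 212
combine ep(139), 191 → 330
combine 212, 330 → 542
Total encoded bits = sum of merged weights = 62 + 98 + 191 + 212 + 330 + 542 = 1435.

1435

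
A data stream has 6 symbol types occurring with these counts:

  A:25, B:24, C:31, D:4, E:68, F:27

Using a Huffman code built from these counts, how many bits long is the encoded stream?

429

Merge the two smallest weights repeatedly:
combine D(4), B(24) → 28
combine A(25), F(27) → 52
combine 28, C(31) → 59
combine 52, 59 → 111
combine E(68), 111 → 179
Total encoded bits = sum of merged weights = 28 + 52 + 59 + 111 + 179 = 429.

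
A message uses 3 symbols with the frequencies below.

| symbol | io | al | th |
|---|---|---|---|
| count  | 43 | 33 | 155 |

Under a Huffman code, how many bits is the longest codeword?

Merge the two lowest-weight nodes at each step:
merge al(33) and io(43): 76
merge 76 and th(155): 231
Maximum depth reached is 2.

2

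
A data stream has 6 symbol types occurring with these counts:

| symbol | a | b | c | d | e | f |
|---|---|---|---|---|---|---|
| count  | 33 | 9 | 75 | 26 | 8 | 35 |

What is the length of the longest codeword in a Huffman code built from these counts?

4

Merge the two lowest-weight nodes at each step:
combine e(8), b(9) → 17
combine 17, d(26) → 43
combine a(33), f(35) → 68
combine 43, 68 → 111
combine c(75), 111 → 186
The rarest symbols sit at the bottom; the longest codeword is 4 bits.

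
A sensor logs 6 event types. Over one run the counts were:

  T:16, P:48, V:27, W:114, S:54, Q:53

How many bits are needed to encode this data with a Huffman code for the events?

Greedily combine the two least-frequent nodes:
combine T(16), V(27) → 43
combine 43, P(48) → 91
combine Q(53), S(54) → 107
combine 91, 107 → 198
combine W(114), 198 → 312
Each symbol's bit-cost is frequency × depth; summing gives 751 bits (equivalently 43 + 91 + 107 + 198 + 312).

751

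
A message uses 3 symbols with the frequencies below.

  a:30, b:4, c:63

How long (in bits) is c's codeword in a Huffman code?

Huffman merges, smallest pair first:
b(4) + a(30) → 34
34 + c(63) → 97
c is a child of the root — depth 1, so its codeword is a single bit.

1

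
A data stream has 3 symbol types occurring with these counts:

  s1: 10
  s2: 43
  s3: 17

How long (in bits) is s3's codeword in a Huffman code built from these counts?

2

Huffman merges, smallest pair first:
combine s1(10), s3(17) → 27
combine 27, s2(43) → 70
s3 sits 2 levels below the root, so its codeword is 2 bits.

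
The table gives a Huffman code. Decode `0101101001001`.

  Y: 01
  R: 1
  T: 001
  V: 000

YYRYTT

Read left to right; each codeword is recognised as soon as it completes (prefix code):
  01→Y | 01→Y | 1→R | 01→Y | 001→T | 001→T
Decoded message: YYRYTT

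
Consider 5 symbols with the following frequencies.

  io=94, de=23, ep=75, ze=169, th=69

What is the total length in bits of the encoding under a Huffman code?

950

Merge the two smallest weights repeatedly:
merge de(23) and th(69): 92
merge ep(75) and 92: 167
merge io(94) and 167: 261
merge ze(169) and 261: 430
The encoded length is the sum of every internal node's weight: 92 + 167 + 261 + 430 = 950 bits.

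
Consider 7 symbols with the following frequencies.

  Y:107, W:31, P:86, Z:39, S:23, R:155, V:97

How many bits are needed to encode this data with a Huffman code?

Build the Huffman tree bottom-up:
merge S(23) and W(31): 54
merge Z(39) and 54: 93
merge P(86) and 93: 179
merge V(97) and Y(107): 204
merge R(155) and 179: 334
merge 204 and 334: 538
Total encoded bits = sum of merged weights = 54 + 93 + 179 + 204 + 334 + 538 = 1402.

1402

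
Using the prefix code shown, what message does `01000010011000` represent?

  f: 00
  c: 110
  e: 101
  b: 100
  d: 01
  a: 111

dffbcf

Read left to right; each codeword is recognised as soon as it completes (prefix code):
  01→d | 00→f | 00→f | 100→b | 110→c | 00→f
Decoded message: dffbcf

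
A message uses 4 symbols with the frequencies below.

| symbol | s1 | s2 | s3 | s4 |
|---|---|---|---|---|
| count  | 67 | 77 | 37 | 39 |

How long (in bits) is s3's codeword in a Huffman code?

3

Build the tree from the bottom:
merge s3(37) and s4(39): 76
merge s1(67) and 76: 143
merge s2(77) and 143: 220
s3 sits 3 levels below the root, so its codeword is 3 bits.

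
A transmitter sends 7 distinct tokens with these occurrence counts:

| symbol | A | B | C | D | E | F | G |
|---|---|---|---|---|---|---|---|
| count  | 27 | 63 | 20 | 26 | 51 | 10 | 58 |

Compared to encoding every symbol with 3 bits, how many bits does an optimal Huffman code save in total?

91

Fixed-length: 3 bits × 255 symbols = 765 bits.
Huffman merges:
merge F(10) and C(20): 30
merge D(26) and A(27): 53
merge 30 and E(51): 81
merge 53 and G(58): 111
merge B(63) and 81: 144
merge 111 and 144: 255
Huffman total = 30 + 53 + 81 + 111 + 144 + 255 = 674 bits.
Saving = 765 − 674 = 91 bits.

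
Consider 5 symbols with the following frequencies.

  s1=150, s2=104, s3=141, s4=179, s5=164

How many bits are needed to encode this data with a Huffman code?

1721

Greedily combine the two least-frequent nodes:
s2(104) + s3(141) → 245
s1(150) + s5(164) → 314
s4(179) + 245 → 424
314 + 424 → 738
Each symbol's bit-cost is frequency × depth; summing gives 1721 bits (equivalently 245 + 314 + 424 + 738).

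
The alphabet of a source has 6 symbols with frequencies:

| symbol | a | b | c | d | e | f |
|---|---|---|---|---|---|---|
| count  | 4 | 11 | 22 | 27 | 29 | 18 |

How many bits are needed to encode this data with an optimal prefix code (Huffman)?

270

Merge the two smallest weights repeatedly:
a(4) + b(11) → 15
15 + f(18) → 33
c(22) + d(27) → 49
e(29) + 33 → 62
49 + 62 → 111
Total encoded bits = sum of merged weights = 15 + 33 + 49 + 62 + 111 = 270.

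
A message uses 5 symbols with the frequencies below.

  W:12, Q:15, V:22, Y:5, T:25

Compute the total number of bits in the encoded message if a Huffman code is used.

175

Build the Huffman tree bottom-up:
Y(5) + W(12) → 17
Q(15) + 17 → 32
V(22) + T(25) → 47
32 + 47 → 79
Total encoded bits = sum of merged weights = 17 + 32 + 47 + 79 = 175.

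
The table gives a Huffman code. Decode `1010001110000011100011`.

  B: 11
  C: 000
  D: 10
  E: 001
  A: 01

Read left to right; each codeword is recognised as soon as it completes (prefix code):
  10→D | 10→D | 001→E | 11→B | 000→C | 001→E | 11→B | 000→C | 11→B
Decoded message: DDEBCEBCB

DDEBCEBCB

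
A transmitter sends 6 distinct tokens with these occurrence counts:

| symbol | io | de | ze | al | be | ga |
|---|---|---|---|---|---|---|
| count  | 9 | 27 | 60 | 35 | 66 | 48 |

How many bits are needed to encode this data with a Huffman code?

597

Greedily combine the two least-frequent nodes:
combine io(9), de(27) → 36
combine al(35), 36 → 71
combine ga(48), ze(60) → 108
combine be(66), 71 → 137
combine 108, 137 → 245
Each symbol's bit-cost is frequency × depth; summing gives 597 bits (equivalently 36 + 71 + 108 + 137 + 245).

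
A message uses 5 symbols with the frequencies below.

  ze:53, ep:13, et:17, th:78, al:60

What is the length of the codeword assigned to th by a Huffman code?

2

Huffman merges, smallest pair first:
ep(13) + et(17) → 30
30 + ze(53) → 83
al(60) + th(78) → 138
83 + 138 → 221
th sits 2 levels below the root, so its codeword is 2 bits.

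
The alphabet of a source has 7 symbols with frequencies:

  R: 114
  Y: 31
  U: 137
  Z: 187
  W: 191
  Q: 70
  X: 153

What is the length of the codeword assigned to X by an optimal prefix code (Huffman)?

Huffman merges, smallest pair first:
merge Y(31) and Q(70): 101
merge 101 and R(114): 215
merge U(137) and X(153): 290
merge Z(187) and W(191): 378
merge 215 and 290: 505
merge 378 and 505: 883
The subtree containing X is merged 3 times, so code length = 3.

3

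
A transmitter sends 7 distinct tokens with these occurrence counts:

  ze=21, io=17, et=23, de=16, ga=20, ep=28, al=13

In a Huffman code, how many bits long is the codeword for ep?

Huffman merges, smallest pair first:
combine al(13), de(16) → 29
combine io(17), ga(20) → 37
combine ze(21), et(23) → 44
combine ep(28), 29 → 57
combine 37, 44 → 81
combine 57, 81 → 138
The subtree containing ep is merged 2 times, so code length = 2.

2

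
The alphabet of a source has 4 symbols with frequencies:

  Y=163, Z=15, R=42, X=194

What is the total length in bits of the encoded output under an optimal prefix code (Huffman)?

Greedily combine the two least-frequent nodes:
merge Z(15) and R(42): 57
merge 57 and Y(163): 220
merge X(194) and 220: 414
Total encoded bits = sum of merged weights = 57 + 220 + 414 = 691.

691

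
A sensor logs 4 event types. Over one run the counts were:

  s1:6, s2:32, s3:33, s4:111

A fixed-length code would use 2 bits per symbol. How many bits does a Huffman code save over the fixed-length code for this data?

Fixed-length: 2 bits × 182 symbols = 364 bits.
Huffman merges:
s1(6) + s2(32) → 38
s3(33) + 38 → 71
71 + s4(111) → 182
Huffman total = 38 + 71 + 182 = 291 bits.
Saving = 364 − 291 = 73 bits.

73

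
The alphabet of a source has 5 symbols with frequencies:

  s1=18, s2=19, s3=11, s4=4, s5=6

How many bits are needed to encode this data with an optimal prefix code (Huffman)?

Merge the two smallest weights repeatedly:
combine s4(4), s5(6) → 10
combine 10, s3(11) → 21
combine s1(18), s2(19) → 37
combine 21, 37 → 58
Total encoded bits = sum of merged weights = 10 + 21 + 37 + 58 = 126.

126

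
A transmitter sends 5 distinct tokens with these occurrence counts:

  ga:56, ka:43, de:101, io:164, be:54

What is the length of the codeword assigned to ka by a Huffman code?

Build the tree from the bottom:
combine ka(43), be(54) → 97
combine ga(56), 97 → 153
combine de(101), 153 → 254
combine io(164), 254 → 418
The subtree containing ka is merged 4 times, so code length = 4.

4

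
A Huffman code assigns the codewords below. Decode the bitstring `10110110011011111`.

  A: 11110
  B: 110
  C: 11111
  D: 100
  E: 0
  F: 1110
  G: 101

Read left to right; each codeword is recognised as soon as it completes (prefix code):
  101→G | 101→G | 100→D | 110→B | 11111→C
Decoded message: GGDBC

GGDBC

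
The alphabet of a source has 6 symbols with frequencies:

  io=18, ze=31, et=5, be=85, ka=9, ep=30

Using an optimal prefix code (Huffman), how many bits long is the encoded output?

Build the Huffman tree bottom-up:
et(5) + ka(9) → 14
14 + io(18) → 32
ep(30) + ze(31) → 61
32 + 61 → 93
be(85) + 93 → 178
Total encoded bits = sum of merged weights = 14 + 32 + 61 + 93 + 178 = 378.

378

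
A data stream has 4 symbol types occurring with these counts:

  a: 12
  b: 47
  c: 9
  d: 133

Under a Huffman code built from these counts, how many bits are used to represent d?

1

Build the tree from the bottom:
c(9) + a(12) → 21
21 + b(47) → 68
68 + d(133) → 201
d is merged only at the final step, so code length = 1.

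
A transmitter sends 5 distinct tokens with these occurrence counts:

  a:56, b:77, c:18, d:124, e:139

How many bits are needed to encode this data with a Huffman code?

Merge the two smallest weights repeatedly:
c(18) + a(56) → 74
74 + b(77) → 151
d(124) + e(139) → 263
151 + 263 → 414
The encoded length is the sum of every internal node's weight: 74 + 151 + 263 + 414 = 902 bits.

902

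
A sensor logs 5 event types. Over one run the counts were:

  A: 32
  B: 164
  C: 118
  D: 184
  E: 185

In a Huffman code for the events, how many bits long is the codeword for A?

3

Repeatedly merge the two smallest:
merge A(32) and C(118): 150
merge 150 and B(164): 314
merge D(184) and E(185): 369
merge 314 and 369: 683
A sits 3 levels below the root, so its codeword is 3 bits.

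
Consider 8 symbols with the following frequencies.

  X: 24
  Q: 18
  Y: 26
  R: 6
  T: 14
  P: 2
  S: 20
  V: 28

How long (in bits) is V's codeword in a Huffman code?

2

Huffman merges, smallest pair first:
merge P(2) and R(6): 8
merge 8 and T(14): 22
merge Q(18) and S(20): 38
merge 22 and X(24): 46
merge Y(26) and V(28): 54
merge 38 and 46: 84
merge 54 and 84: 138
V sits 2 levels below the root, so its codeword is 2 bits.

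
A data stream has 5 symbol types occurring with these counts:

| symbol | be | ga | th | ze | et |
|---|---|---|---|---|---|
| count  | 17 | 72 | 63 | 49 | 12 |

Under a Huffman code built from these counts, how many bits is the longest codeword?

Merge the two lowest-weight nodes at each step:
et(12) + be(17) → 29
29 + ze(49) → 78
th(63) + ga(72) → 135
78 + 135 → 213
The first pair merged (et, be) ends up deepest, at depth 3.

3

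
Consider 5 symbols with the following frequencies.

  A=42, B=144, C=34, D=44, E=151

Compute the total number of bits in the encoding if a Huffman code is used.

Greedily combine the two least-frequent nodes:
combine C(34), A(42) → 76
combine D(44), 76 → 120
combine 120, B(144) → 264
combine E(151), 264 → 415
The encoded length is the sum of every internal node's weight: 76 + 120 + 264 + 415 = 875 bits.

875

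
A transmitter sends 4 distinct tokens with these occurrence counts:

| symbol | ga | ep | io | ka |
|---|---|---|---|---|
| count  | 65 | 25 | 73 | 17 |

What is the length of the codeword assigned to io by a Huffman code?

1

Huffman merges, smallest pair first:
ka(17) + ep(25) → 42
42 + ga(65) → 107
io(73) + 107 → 180
io is a child of the root — depth 1, so its codeword is a single bit.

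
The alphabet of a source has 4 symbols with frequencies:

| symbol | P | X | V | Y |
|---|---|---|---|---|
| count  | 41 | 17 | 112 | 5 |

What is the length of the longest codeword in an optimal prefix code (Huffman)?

Merge the two lowest-weight nodes at each step:
Y(5) + X(17) → 22
22 + P(41) → 63
63 + V(112) → 175
The rarest symbols sit at the bottom; the longest codeword is 3 bits.

3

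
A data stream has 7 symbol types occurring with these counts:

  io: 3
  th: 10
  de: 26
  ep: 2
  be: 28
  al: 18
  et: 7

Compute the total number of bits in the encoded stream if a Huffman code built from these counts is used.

227

Merge the two smallest weights repeatedly:
merge ep(2) and io(3): 5
merge 5 and et(7): 12
merge th(10) and 12: 22
merge al(18) and 22: 40
merge de(26) and be(28): 54
merge 40 and 54: 94
The encoded length is the sum of every internal node's weight: 5 + 12 + 22 + 40 + 54 + 94 = 227 bits.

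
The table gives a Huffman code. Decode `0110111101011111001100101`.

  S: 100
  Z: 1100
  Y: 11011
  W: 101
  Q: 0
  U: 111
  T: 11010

Read left to right; each codeword is recognised as soon as it completes (prefix code):
  0→Q | 11011→Y | 11010→T | 111→U | 1100→Z | 1100→Z | 101→W
Decoded message: QYTUZZW

QYTUZZW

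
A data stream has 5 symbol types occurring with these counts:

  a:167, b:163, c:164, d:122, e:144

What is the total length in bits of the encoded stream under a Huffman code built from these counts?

1786

Greedily combine the two least-frequent nodes:
combine d(122), e(144) → 266
combine b(163), c(164) → 327
combine a(167), 266 → 433
combine 327, 433 → 760
Each symbol's bit-cost is frequency × depth; summing gives 1786 bits (equivalently 266 + 327 + 433 + 760).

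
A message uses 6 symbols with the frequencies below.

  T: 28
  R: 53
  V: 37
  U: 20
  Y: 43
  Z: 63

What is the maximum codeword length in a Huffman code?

Merge the two lowest-weight nodes at each step:
merge U(20) and T(28): 48
merge V(37) and Y(43): 80
merge 48 and R(53): 101
merge Z(63) and 80: 143
merge 101 and 143: 244
The first pair merged (U, T) ends up deepest, at depth 3.

3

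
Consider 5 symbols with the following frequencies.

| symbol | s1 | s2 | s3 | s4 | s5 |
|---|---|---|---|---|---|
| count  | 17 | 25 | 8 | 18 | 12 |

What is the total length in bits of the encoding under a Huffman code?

180

Merge the two smallest weights repeatedly:
s3(8) + s5(12) → 20
s1(17) + s4(18) → 35
20 + s2(25) → 45
35 + 45 → 80
The encoded length is the sum of every internal node's weight: 20 + 35 + 45 + 80 = 180 bits.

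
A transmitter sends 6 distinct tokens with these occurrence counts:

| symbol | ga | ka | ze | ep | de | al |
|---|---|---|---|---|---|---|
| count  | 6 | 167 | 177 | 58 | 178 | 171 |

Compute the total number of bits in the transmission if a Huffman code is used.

Build the Huffman tree bottom-up:
ga(6) + ep(58) → 64
64 + ka(167) → 231
al(171) + ze(177) → 348
de(178) + 231 → 409
348 + 409 → 757
The encoded length is the sum of every internal node's weight: 64 + 231 + 348 + 409 + 757 = 1809 bits.

1809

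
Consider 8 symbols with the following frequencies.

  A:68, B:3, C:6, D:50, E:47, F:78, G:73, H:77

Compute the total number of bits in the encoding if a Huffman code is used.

1116

Build the Huffman tree bottom-up:
B(3) + C(6) → 9
9 + E(47) → 56
D(50) + 56 → 106
A(68) + G(73) → 141
H(77) + F(78) → 155
106 + 141 → 247
155 + 247 → 402
The encoded length is the sum of every internal node's weight: 9 + 56 + 106 + 141 + 155 + 247 + 402 = 1116 bits.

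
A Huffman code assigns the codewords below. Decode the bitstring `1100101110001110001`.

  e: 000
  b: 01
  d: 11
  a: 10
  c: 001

Read left to right; each codeword is recognised as soon as it completes (prefix code):
  11→d | 001→c | 01→b | 11→d | 000→e | 11→d | 10→a | 001→c
Decoded message: dcbdedac

dcbdedac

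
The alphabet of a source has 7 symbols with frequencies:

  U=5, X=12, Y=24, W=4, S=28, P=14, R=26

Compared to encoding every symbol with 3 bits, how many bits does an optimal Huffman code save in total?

48

Fixed-length: 3 bits × 113 symbols = 339 bits.
Huffman merges:
combine W(4), U(5) → 9
combine 9, X(12) → 21
combine P(14), 21 → 35
combine Y(24), R(26) → 50
combine S(28), 35 → 63
combine 50, 63 → 113
Huffman total = 9 + 21 + 35 + 50 + 63 + 113 = 291 bits.
Saving = 339 − 291 = 48 bits.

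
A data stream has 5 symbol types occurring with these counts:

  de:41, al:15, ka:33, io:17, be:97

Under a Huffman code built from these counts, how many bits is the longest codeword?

4

Merge the two lowest-weight nodes at each step:
al(15) + io(17) → 32
32 + ka(33) → 65
de(41) + 65 → 106
be(97) + 106 → 203
Maximum depth reached is 4.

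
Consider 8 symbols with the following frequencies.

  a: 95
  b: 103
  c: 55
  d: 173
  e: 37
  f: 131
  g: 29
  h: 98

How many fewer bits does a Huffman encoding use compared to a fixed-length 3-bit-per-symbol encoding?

Fixed-length: 3 bits × 721 symbols = 2163 bits.
Huffman merges:
combine g(29), e(37) → 66
combine c(55), 66 → 121
combine a(95), h(98) → 193
combine b(103), 121 → 224
combine f(131), d(173) → 304
combine 193, 224 → 417
combine 304, 417 → 721
Huffman total = 66 + 121 + 193 + 224 + 304 + 417 + 721 = 2046 bits.
Saving = 2163 − 2046 = 117 bits.

117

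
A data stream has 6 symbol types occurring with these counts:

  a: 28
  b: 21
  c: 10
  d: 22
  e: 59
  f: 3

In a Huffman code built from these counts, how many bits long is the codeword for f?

4

Build the tree from the bottom:
combine f(3), c(10) → 13
combine 13, b(21) → 34
combine d(22), a(28) → 50
combine 34, 50 → 84
combine e(59), 84 → 143
The subtree containing f is merged 4 times, so code length = 4.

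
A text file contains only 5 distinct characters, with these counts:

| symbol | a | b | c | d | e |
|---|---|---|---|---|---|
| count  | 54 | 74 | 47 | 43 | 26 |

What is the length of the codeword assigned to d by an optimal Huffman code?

Build the tree from the bottom:
merge e(26) and d(43): 69
merge c(47) and a(54): 101
merge 69 and b(74): 143
merge 101 and 143: 244
d's leaf is at depth 3, giving a 3-bit codeword.

3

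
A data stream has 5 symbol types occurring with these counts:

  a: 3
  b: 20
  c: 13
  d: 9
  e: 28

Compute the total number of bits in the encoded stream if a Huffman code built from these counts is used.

155

Merge the two smallest weights repeatedly:
merge a(3) and d(9): 12
merge 12 and c(13): 25
merge b(20) and 25: 45
merge e(28) and 45: 73
The encoded length is the sum of every internal node's weight: 12 + 25 + 45 + 73 = 155 bits.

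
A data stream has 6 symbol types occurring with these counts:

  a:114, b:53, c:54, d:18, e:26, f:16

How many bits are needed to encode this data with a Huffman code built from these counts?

649

Merge the two smallest weights repeatedly:
f(16) + d(18) → 34
e(26) + 34 → 60
b(53) + c(54) → 107
60 + 107 → 167
a(114) + 167 → 281
The encoded length is the sum of every internal node's weight: 34 + 60 + 107 + 167 + 281 = 649 bits.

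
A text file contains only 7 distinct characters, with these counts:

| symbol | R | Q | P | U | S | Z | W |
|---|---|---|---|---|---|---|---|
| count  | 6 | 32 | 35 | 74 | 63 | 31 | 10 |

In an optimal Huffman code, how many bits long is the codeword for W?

Huffman merges, smallest pair first:
combine R(6), W(10) → 16
combine 16, Z(31) → 47
combine Q(32), P(35) → 67
combine 47, S(63) → 110
combine 67, U(74) → 141
combine 110, 141 → 251
W's leaf is at depth 4, giving a 4-bit codeword.

4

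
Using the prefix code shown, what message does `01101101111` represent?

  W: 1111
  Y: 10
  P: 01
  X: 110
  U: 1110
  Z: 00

PYXW

Read left to right; each codeword is recognised as soon as it completes (prefix code):
  01→P | 10→Y | 110→X | 1111→W
Decoded message: PYXW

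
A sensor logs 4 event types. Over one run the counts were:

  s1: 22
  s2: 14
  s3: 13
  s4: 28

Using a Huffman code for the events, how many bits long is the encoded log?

153

Build the Huffman tree bottom-up:
merge s3(13) and s2(14): 27
merge s1(22) and 27: 49
merge s4(28) and 49: 77
The encoded length is the sum of every internal node's weight: 27 + 49 + 77 = 153 bits.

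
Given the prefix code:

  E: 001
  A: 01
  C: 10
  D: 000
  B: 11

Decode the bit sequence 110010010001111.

Read left to right; each codeword is recognised as soon as it completes (prefix code):
  11→B | 001→E | 001→E | 000→D | 11→B | 11→B
Decoded message: BEEDBB

BEEDBB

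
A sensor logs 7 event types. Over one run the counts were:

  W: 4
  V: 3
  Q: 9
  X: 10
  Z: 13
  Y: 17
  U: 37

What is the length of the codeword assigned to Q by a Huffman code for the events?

4

Huffman merges, smallest pair first:
combine V(3), W(4) → 7
combine 7, Q(9) → 16
combine X(10), Z(13) → 23
combine 16, Y(17) → 33
combine 23, 33 → 56
combine U(37), 56 → 93
Q sits 4 levels below the root, so its codeword is 4 bits.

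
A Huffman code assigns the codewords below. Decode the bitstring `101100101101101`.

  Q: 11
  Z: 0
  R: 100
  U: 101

URUUU

Read left to right; each codeword is recognised as soon as it completes (prefix code):
  101→U | 100→R | 101→U | 101→U | 101→U
Decoded message: URUUU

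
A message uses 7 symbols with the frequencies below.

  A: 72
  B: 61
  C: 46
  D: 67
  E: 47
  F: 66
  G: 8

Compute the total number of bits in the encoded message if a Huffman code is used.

1016

Merge the two smallest weights repeatedly:
merge G(8) and C(46): 54
merge E(47) and 54: 101
merge B(61) and F(66): 127
merge D(67) and A(72): 139
merge 101 and 127: 228
merge 139 and 228: 367
Total encoded bits = sum of merged weights = 54 + 101 + 127 + 139 + 228 + 367 = 1016.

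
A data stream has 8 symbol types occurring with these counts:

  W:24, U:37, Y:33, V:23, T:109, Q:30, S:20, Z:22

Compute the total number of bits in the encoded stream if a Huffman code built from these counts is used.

827

Merge the two smallest weights repeatedly:
combine S(20), Z(22) → 42
combine V(23), W(24) → 47
combine Q(30), Y(33) → 63
combine U(37), 42 → 79
combine 47, 63 → 110
combine 79, T(109) → 188
combine 110, 188 → 298
Each symbol's bit-cost is frequency × depth; summing gives 827 bits (equivalently 42 + 47 + 63 + 79 + 110 + 188 + 298).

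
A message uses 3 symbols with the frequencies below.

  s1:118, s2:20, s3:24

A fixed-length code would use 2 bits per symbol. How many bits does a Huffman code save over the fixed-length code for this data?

Fixed-length: 2 bits × 162 symbols = 324 bits.
Huffman merges:
combine s2(20), s3(24) → 44
combine 44, s1(118) → 162
Huffman total = 44 + 162 = 206 bits.
Saving = 324 − 206 = 118 bits.

118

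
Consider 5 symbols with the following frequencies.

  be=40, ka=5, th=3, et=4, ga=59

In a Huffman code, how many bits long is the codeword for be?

Build the tree from the bottom:
th(3) + et(4) → 7
ka(5) + 7 → 12
12 + be(40) → 52
52 + ga(59) → 111
be sits 2 levels below the root, so its codeword is 2 bits.

2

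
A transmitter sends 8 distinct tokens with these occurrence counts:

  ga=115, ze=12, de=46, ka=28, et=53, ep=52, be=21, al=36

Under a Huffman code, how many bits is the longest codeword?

Merge the two lowest-weight nodes at each step:
merge ze(12) and be(21): 33
merge ka(28) and 33: 61
merge al(36) and de(46): 82
merge ep(52) and et(53): 105
merge 61 and 82: 143
merge 105 and ga(115): 220
merge 143 and 220: 363
The first pair merged (ze, be) ends up deepest, at depth 4.

4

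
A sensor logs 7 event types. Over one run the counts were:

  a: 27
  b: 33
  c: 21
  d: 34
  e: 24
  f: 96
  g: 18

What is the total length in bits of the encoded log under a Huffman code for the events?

Greedily combine the two least-frequent nodes:
merge g(18) and c(21): 39
merge e(24) and a(27): 51
merge b(33) and d(34): 67
merge 39 and 51: 90
merge 67 and 90: 157
merge f(96) and 157: 253
Each symbol's bit-cost is frequency × depth; summing gives 657 bits (equivalently 39 + 51 + 67 + 90 + 157 + 253).

657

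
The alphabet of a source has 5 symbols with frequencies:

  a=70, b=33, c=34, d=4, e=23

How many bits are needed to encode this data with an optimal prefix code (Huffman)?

345

Greedily combine the two least-frequent nodes:
d(4) + e(23) → 27
27 + b(33) → 60
c(34) + 60 → 94
a(70) + 94 → 164
Total encoded bits = sum of merged weights = 27 + 60 + 94 + 164 = 345.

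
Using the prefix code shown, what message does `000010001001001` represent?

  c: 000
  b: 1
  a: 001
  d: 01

cdcbaa

Read left to right; each codeword is recognised as soon as it completes (prefix code):
  000→c | 01→d | 000→c | 1→b | 001→a | 001→a
Decoded message: cdcbaa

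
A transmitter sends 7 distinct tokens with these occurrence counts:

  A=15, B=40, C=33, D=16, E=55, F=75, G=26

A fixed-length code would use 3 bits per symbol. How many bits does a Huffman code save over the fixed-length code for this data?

Fixed-length: 3 bits × 260 symbols = 780 bits.
Huffman merges:
merge A(15) and D(16): 31
merge G(26) and 31: 57
merge C(33) and B(40): 73
merge E(55) and 57: 112
merge 73 and F(75): 148
merge 112 and 148: 260
Huffman total = 31 + 57 + 73 + 112 + 148 + 260 = 681 bits.
Saving = 780 − 681 = 99 bits.

99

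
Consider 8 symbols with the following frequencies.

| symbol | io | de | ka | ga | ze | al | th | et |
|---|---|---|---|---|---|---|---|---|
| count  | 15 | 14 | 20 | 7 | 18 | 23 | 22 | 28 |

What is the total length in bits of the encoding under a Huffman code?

Greedily combine the two least-frequent nodes:
combine ga(7), de(14) → 21
combine io(15), ze(18) → 33
combine ka(20), 21 → 41
combine th(22), al(23) → 45
combine et(28), 33 → 61
combine 41, 45 → 86
combine 61, 86 → 147
Each symbol's bit-cost is frequency × depth; summing gives 434 bits (equivalently 21 + 33 + 41 + 45 + 61 + 86 + 147).

434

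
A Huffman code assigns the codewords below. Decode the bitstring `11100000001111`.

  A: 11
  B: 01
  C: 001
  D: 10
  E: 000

Read left to right; each codeword is recognised as soon as it completes (prefix code):
  11→A | 10→D | 000→E | 000→E | 11→A | 11→A
Decoded message: ADEEAA

ADEEAA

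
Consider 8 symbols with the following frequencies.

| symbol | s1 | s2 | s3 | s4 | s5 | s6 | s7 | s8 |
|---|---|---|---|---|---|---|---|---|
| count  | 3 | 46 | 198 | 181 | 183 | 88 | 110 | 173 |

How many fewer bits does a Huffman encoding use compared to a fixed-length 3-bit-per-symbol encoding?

Fixed-length: 3 bits × 982 symbols = 2946 bits.
Huffman merges:
merge s1(3) and s2(46): 49
merge 49 and s6(88): 137
merge s7(110) and 137: 247
merge s8(173) and s4(181): 354
merge s5(183) and s3(198): 381
merge 247 and 354: 601
merge 381 and 601: 982
Huffman total = 49 + 137 + 247 + 354 + 381 + 601 + 982 = 2751 bits.
Saving = 2946 − 2751 = 195 bits.

195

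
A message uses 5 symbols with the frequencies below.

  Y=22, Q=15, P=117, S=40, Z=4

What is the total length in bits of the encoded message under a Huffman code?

Build the Huffman tree bottom-up:
Z(4) + Q(15) → 19
19 + Y(22) → 41
S(40) + 41 → 81
81 + P(117) → 198
The encoded length is the sum of every internal node's weight: 19 + 41 + 81 + 198 = 339 bits.

339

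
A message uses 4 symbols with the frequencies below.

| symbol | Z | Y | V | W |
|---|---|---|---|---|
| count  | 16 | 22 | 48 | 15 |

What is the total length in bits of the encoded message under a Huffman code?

185

Build the Huffman tree bottom-up:
W(15) + Z(16) → 31
Y(22) + 31 → 53
V(48) + 53 → 101
Each symbol's bit-cost is frequency × depth; summing gives 185 bits (equivalently 31 + 53 + 101).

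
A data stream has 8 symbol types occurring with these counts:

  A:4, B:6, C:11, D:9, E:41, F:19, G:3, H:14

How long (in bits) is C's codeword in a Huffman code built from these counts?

Repeatedly merge the two smallest:
G(3) + A(4) → 7
B(6) + 7 → 13
D(9) + C(11) → 20
13 + H(14) → 27
F(19) + 20 → 39
27 + 39 → 66
E(41) + 66 → 107
The subtree containing C is merged 4 times, so code length = 4.

4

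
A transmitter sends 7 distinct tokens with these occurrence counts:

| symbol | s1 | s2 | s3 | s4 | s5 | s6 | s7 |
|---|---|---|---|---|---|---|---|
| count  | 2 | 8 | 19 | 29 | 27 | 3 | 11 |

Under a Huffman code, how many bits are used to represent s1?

5

Huffman merges, smallest pair first:
merge s1(2) and s6(3): 5
merge 5 and s2(8): 13
merge s7(11) and 13: 24
merge s3(19) and 24: 43
merge s5(27) and s4(29): 56
merge 43 and 56: 99
s1 sits 5 levels below the root, so its codeword is 5 bits.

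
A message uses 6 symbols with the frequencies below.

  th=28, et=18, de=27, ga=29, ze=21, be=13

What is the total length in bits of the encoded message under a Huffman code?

351

Greedily combine the two least-frequent nodes:
merge be(13) and et(18): 31
merge ze(21) and de(27): 48
merge th(28) and ga(29): 57
merge 31 and 48: 79
merge 57 and 79: 136
Each symbol's bit-cost is frequency × depth; summing gives 351 bits (equivalently 31 + 48 + 57 + 79 + 136).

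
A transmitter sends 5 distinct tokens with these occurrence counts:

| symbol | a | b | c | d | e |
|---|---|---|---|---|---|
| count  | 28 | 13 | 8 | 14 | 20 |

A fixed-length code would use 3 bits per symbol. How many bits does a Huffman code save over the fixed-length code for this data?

Fixed-length: 3 bits × 83 symbols = 249 bits.
Huffman merges:
c(8) + b(13) → 21
d(14) + e(20) → 34
21 + a(28) → 49
34 + 49 → 83
Huffman total = 21 + 34 + 49 + 83 = 187 bits.
Saving = 249 − 187 = 62 bits.

62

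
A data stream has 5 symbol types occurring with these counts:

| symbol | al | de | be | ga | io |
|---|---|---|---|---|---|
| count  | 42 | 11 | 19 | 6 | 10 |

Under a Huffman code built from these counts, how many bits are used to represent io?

Build the tree from the bottom:
ga(6) + io(10) → 16
de(11) + 16 → 27
be(19) + 27 → 46
al(42) + 46 → 88
io sits 4 levels below the root, so its codeword is 4 bits.

4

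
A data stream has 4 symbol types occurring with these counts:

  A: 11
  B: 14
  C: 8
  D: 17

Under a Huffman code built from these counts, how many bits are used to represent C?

2

Repeatedly merge the two smallest:
combine C(8), A(11) → 19
combine B(14), D(17) → 31
combine 19, 31 → 50
C's leaf is at depth 2, giving a 2-bit codeword.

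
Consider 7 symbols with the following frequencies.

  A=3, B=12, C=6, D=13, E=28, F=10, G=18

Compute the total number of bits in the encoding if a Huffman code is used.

233

Merge the two smallest weights repeatedly:
A(3) + C(6) → 9
9 + F(10) → 19
B(12) + D(13) → 25
G(18) + 19 → 37
25 + E(28) → 53
37 + 53 → 90
The encoded length is the sum of every internal node's weight: 9 + 19 + 25 + 37 + 53 + 90 = 233 bits.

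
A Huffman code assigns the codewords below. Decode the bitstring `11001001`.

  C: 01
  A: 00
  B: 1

BBABAB

Read left to right; each codeword is recognised as soon as it completes (prefix code):
  1→B | 1→B | 00→A | 1→B | 00→A | 1→B
Decoded message: BBABAB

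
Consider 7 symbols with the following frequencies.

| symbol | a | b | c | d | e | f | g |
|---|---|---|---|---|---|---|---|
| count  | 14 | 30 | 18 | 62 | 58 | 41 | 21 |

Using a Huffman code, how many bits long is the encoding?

644

Merge the two smallest weights repeatedly:
a(14) + c(18) → 32
g(21) + b(30) → 51
32 + f(41) → 73
51 + e(58) → 109
d(62) + 73 → 135
109 + 135 → 244
The encoded length is the sum of every internal node's weight: 32 + 51 + 73 + 109 + 135 + 244 = 644 bits.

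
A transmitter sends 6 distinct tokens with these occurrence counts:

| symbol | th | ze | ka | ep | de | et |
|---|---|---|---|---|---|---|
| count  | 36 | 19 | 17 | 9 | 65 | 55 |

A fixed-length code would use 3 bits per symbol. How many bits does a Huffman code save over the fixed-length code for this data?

Fixed-length: 3 bits × 201 symbols = 603 bits.
Huffman merges:
combine ep(9), ka(17) → 26
combine ze(19), 26 → 45
combine th(36), 45 → 81
combine et(55), de(65) → 120
combine 81, 120 → 201
Huffman total = 26 + 45 + 81 + 120 + 201 = 473 bits.
Saving = 603 − 473 = 130 bits.

130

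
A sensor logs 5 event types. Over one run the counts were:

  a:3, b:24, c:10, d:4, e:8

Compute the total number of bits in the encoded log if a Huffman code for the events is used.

96

Build the Huffman tree bottom-up:
combine a(3), d(4) → 7
combine 7, e(8) → 15
combine c(10), 15 → 25
combine b(24), 25 → 49
The encoded length is the sum of every internal node's weight: 7 + 15 + 25 + 49 = 96 bits.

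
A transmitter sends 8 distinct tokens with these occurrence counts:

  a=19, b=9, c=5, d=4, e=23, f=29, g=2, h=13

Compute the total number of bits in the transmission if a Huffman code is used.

277

Greedily combine the two least-frequent nodes:
merge g(2) and d(4): 6
merge c(5) and 6: 11
merge b(9) and 11: 20
merge h(13) and a(19): 32
merge 20 and e(23): 43
merge f(29) and 32: 61
merge 43 and 61: 104
Each symbol's bit-cost is frequency × depth; summing gives 277 bits (equivalently 6 + 11 + 20 + 32 + 43 + 61 + 104).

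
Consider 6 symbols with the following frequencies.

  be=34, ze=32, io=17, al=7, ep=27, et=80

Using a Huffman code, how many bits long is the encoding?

455

Build the Huffman tree bottom-up:
al(7) + io(17) → 24
24 + ep(27) → 51
ze(32) + be(34) → 66
51 + 66 → 117
et(80) + 117 → 197
Total encoded bits = sum of merged weights = 24 + 51 + 66 + 117 + 197 = 455.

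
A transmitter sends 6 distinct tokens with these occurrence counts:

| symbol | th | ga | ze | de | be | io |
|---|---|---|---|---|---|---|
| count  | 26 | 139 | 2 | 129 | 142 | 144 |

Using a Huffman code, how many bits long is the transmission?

Greedily combine the two least-frequent nodes:
merge ze(2) and th(26): 28
merge 28 and de(129): 157
merge ga(139) and be(142): 281
merge io(144) and 157: 301
merge 281 and 301: 582
Each symbol's bit-cost is frequency × depth; summing gives 1349 bits (equivalently 28 + 157 + 281 + 301 + 582).

1349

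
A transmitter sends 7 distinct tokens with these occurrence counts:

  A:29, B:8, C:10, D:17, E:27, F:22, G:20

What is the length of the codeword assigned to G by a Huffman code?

Huffman merges, smallest pair first:
B(8) + C(10) → 18
D(17) + 18 → 35
G(20) + F(22) → 42
E(27) + A(29) → 56
35 + 42 → 77
56 + 77 → 133
The subtree containing G is merged 3 times, so code length = 3.

3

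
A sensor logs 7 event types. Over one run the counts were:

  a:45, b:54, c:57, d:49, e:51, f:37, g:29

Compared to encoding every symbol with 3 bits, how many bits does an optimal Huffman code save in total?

Fixed-length: 3 bits × 322 symbols = 966 bits.
Huffman merges:
merge g(29) and f(37): 66
merge a(45) and d(49): 94
merge e(51) and b(54): 105
merge c(57) and 66: 123
merge 94 and 105: 199
merge 123 and 199: 322
Huffman total = 66 + 94 + 105 + 123 + 199 + 322 = 909 bits.
Saving = 966 − 909 = 57 bits.

57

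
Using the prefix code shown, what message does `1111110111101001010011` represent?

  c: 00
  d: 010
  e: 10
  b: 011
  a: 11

Read left to right; each codeword is recognised as soon as it completes (prefix code):
  11→a | 11→a | 11→a | 011→b | 11→a | 010→d | 010→d | 10→e | 011→b
Decoded message: aaabaddeb

aaabaddeb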